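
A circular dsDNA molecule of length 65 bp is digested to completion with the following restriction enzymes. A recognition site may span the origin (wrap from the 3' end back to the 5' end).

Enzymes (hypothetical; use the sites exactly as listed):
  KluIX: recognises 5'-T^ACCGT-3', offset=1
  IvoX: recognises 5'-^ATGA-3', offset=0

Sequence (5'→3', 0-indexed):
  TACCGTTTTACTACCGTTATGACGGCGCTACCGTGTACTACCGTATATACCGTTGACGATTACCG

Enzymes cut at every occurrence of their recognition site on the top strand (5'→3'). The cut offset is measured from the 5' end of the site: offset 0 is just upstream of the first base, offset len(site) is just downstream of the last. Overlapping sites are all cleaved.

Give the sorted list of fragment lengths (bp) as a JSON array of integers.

[5,6,9,10,11,11,13]

Scan for sites:
  KluIX (TACCGT, off=1): starts [0, 11, 28, 38, 47, 60] → cuts [1, 12, 29, 39, 48, 61]
  IvoX (ATGA, off=0): starts [18] → cuts [18]

All cut coordinates (distinct, sorted): [1, 12, 18, 29, 39, 48, 61]

Fragment lengths:
  1→12: 11 bp
  12→18: 6 bp
  18→29: 11 bp
  29→39: 10 bp
  39→48: 9 bp
  48→61: 13 bp
  61→1 (wrap): 65-61+1 = 5 bp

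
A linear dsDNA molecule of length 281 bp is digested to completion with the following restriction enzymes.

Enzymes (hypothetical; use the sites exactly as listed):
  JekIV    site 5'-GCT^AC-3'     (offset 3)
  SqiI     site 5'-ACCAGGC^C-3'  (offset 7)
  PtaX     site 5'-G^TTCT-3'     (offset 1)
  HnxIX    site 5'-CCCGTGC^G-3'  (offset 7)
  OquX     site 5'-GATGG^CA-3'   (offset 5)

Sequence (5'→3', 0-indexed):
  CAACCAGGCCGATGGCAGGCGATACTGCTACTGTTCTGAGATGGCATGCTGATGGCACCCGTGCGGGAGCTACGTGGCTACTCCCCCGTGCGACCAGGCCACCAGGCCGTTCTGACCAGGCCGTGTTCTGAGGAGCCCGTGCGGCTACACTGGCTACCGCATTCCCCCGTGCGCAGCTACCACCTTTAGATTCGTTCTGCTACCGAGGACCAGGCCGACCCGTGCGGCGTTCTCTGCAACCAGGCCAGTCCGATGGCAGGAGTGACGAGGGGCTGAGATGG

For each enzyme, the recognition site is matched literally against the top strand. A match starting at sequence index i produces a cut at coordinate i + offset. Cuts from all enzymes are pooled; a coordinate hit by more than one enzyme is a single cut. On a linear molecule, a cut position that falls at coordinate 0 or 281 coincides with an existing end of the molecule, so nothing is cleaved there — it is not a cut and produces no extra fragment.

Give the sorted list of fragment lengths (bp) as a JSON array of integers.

Site scan:
  JekIV GCTAC/3: at [26, 68, 76, 143, 152, 175, 198] ⇒ [29, 71, 79, 146, 155, 178, 201]
  SqiI ACCAGGCC/7: at [2, 92, 100, 114, 208, 238] ⇒ [9, 99, 107, 121, 215, 245]
  PtaX GTTCT/1: at [32, 108, 124, 193, 228] ⇒ [33, 109, 125, 194, 229]
  HnxIX CCCGTGCG/7: at [57, 84, 135, 165, 218] ⇒ [64, 91, 142, 172, 225]
  OquX GATGGCA/5: at [10, 39, 50, 251] ⇒ [15, 44, 55, 256]

All cut coordinates (distinct, sorted): [9, 15, 29, 33, 44, 55, 64, 71, 79, 91, 99, 107, 109, 121, 125, 142, 146, 155, 172, 178, 194, 201, 215, 225, 229, 245, 256]

Fragments:
  [0,9): 9 bp
  [9,15): 6 bp
  [15,29): 14 bp
  [29,33): 4 bp
  [33,44): 11 bp
  [44,55): 11 bp
  [55,64): 9 bp
  [64,71): 7 bp
  [71,79): 8 bp
  [79,91): 12 bp
  [91,99): 8 bp
  [99,107): 8 bp
  [107,109): 2 bp
  [109,121): 12 bp
  [121,125): 4 bp
  [125,142): 17 bp
  [142,146): 4 bp
  [146,155): 9 bp
  [155,172): 17 bp
  [172,178): 6 bp
  [178,194): 16 bp
  [194,201): 7 bp
  [201,215): 14 bp
  [215,225): 10 bp
  [225,229): 4 bp
  [229,245): 16 bp
  [245,256): 11 bp
  [256,281): 25 bp

[2,4,4,4,4,6,6,7,7,8,8,8,9,9,9,10,11,11,11,12,12,14,14,16,16,17,17,25]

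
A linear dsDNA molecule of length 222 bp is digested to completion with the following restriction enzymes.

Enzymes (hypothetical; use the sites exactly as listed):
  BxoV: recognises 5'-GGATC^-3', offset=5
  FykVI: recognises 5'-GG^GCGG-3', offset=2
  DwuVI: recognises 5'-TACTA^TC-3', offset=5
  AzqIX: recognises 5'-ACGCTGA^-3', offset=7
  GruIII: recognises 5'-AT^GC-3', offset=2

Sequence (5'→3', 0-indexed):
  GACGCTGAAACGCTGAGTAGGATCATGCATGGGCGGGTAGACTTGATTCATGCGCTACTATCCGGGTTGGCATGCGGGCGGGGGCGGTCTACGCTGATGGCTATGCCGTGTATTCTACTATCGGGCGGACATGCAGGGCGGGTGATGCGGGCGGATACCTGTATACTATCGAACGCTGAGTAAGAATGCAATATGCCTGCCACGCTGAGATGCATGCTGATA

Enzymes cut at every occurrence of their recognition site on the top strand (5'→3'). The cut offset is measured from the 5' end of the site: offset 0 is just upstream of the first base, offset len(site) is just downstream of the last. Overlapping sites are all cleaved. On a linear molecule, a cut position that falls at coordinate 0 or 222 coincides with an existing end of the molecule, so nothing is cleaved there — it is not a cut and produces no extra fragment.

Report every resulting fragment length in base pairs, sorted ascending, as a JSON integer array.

Site scan:
  BxoV (GGATC, off=5): starts [19] → cuts [24]
  FykVI (GGGCGG, off=2): starts [30, 75, 81, 122, 135, 148] → cuts [32, 77, 83, 124, 137, 150]
  DwuVI (TACTATC, off=5): starts [55, 115, 163] → cuts [60, 120, 168]
  AzqIX (ACGCTGA, off=7): starts [1, 9, 90, 172, 201] → cuts [8, 16, 97, 179, 208]
  GruIII (ATGC, off=2): starts [24, 49, 71, 102, 130, 144, 185, 192, 209, 213] → cuts [26, 51, 73, 104, 132, 146, 187, 194, 211, 215]

All cut coordinates (distinct, sorted): [8, 16, 24, 26, 32, 51, 60, 73, 77, 83, 97, 104, 120, 124, 132, 137, 146, 150, 168, 179, 187, 194, 208, 211, 215]

Fragment lengths:
  [0,8): 8 bp
  [8,16): 8 bp
  [16,24): 8 bp
  [24,26): 2 bp
  [26,32): 6 bp
  [32,51): 19 bp
  [51,60): 9 bp
  [60,73): 13 bp
  [73,77): 4 bp
  [77,83): 6 bp
  [83,97): 14 bp
  [97,104): 7 bp
  [104,120): 16 bp
  [120,124): 4 bp
  [124,132): 8 bp
  [132,137): 5 bp
  [137,146): 9 bp
  [146,150): 4 bp
  [150,168): 18 bp
  [168,179): 11 bp
  [179,187): 8 bp
  [187,194): 7 bp
  [194,208): 14 bp
  [208,211): 3 bp
  [211,215): 4 bp
  [215,222): 7 bp

[2,3,4,4,4,4,5,6,6,7,7,7,8,8,8,8,8,9,9,11,13,14,14,16,18,19]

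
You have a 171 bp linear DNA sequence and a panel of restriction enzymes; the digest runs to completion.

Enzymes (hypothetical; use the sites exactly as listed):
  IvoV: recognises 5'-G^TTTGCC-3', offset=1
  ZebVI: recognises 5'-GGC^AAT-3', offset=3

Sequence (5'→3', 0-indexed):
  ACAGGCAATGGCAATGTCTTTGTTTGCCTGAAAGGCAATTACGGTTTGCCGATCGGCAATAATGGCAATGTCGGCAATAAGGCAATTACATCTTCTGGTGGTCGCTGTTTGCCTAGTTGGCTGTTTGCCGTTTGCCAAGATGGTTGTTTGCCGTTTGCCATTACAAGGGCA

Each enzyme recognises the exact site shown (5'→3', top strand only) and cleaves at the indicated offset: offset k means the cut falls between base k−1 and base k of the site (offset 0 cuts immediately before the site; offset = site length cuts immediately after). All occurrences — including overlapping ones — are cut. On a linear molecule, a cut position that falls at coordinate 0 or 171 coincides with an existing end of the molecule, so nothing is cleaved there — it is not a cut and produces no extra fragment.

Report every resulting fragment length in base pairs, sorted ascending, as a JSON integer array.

[6,6,7,7,8,8,9,9,10,13,14,16,16,18,24]

Scan for sites:
  IvoV GTTTGCC/1: at [21, 43, 106, 122, 129, 145, 152] ⇒ [22, 44, 107, 123, 130, 146, 153]
  ZebVI GGCAAT/3: at [3, 9, 33, 54, 63, 72, 80] ⇒ [6, 12, 36, 57, 66, 75, 83]

Pooled cuts: [6, 12, 22, 36, 44, 57, 66, 75, 83, 107, 123, 130, 146, 153]

Fragments:
  [0,6): 6 bp
  [6,12): 6 bp
  [12,22): 10 bp
  [22,36): 14 bp
  [36,44): 8 bp
  [44,57): 13 bp
  [57,66): 9 bp
  [66,75): 9 bp
  [75,83): 8 bp
  [83,107): 24 bp
  [107,123): 16 bp
  [123,130): 7 bp
  [130,146): 16 bp
  [146,153): 7 bp
  [153,171): 18 bp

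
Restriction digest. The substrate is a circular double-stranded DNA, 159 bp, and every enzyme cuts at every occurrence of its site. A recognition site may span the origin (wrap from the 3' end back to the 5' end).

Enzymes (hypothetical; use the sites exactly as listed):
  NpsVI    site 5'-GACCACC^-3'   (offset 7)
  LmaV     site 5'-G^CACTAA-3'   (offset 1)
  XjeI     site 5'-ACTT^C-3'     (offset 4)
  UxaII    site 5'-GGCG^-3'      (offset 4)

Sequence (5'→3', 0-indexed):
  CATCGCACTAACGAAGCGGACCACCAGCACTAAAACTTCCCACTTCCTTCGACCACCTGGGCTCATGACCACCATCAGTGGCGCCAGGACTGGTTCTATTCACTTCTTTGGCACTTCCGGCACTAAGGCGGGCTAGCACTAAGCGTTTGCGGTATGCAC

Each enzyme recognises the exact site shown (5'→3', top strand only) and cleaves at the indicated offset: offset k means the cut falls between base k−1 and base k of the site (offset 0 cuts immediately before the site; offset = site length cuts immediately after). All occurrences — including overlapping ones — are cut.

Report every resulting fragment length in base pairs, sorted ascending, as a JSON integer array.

Site scan:
  NpsVI GACCACC/7: at [18, 50, 66] ⇒ [25, 57, 73]
  LmaV GCACTAA/1: at [4, 26, 119, 135] ⇒ [5, 27, 120, 136]
  XjeI ACTTC/4: at [34, 41, 101, 112] ⇒ [38, 45, 105, 116]
  UxaII GGCG/4: at [79, 126] ⇒ [83, 130]

Pooled cuts: [5, 25, 27, 38, 45, 57, 73, 83, 105, 116, 120, 130, 136]

Fragment lengths:
  5→25: 20 bp
  25→27: 2 bp
  27→38: 11 bp
  38→45: 7 bp
  45→57: 12 bp
  57→73: 16 bp
  73→83: 10 bp
  83→105: 22 bp
  105→116: 11 bp
  116→120: 4 bp
  120→130: 10 bp
  130→136: 6 bp
  136→5 (wrap): 159-136+5 = 28 bp

[2,4,6,7,10,10,11,11,12,16,20,22,28]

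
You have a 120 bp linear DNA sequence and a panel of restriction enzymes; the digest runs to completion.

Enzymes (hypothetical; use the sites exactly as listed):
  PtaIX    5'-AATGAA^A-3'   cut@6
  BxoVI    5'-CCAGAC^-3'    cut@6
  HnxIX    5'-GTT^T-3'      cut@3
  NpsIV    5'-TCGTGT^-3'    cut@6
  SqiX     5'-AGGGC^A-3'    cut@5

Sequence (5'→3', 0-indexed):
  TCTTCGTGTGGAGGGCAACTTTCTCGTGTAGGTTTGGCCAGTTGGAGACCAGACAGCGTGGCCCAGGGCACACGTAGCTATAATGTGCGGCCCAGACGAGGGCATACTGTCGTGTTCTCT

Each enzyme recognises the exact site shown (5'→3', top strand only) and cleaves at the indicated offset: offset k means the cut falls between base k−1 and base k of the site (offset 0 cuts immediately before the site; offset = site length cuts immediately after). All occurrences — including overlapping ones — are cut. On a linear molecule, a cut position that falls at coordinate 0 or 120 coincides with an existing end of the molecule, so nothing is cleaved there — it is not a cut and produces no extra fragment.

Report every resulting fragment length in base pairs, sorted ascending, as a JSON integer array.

Per-enzyme occurrences:
  PtaIX (AATGAAA, off=6): no sites
  BxoVI CCAGAC/6: at [48, 91] ⇒ [54, 97]
  HnxIX GTTT/3: at [31] ⇒ [34]
  NpsIV TCGTGT/6: at [3, 23, 109] ⇒ [9, 29, 115]
  SqiX AGGGCA/5: at [11, 64, 98] ⇒ [16, 69, 103]

Pooled cuts: [9, 16, 29, 34, 54, 69, 97, 103, 115]

Fragment lengths:
  [0,9): 9 bp
  [9,16): 7 bp
  [16,29): 13 bp
  [29,34): 5 bp
  [34,54): 20 bp
  [54,69): 15 bp
  [69,97): 28 bp
  [97,103): 6 bp
  [103,115): 12 bp
  [115,120): 5 bp

[5,5,6,7,9,12,13,15,20,28]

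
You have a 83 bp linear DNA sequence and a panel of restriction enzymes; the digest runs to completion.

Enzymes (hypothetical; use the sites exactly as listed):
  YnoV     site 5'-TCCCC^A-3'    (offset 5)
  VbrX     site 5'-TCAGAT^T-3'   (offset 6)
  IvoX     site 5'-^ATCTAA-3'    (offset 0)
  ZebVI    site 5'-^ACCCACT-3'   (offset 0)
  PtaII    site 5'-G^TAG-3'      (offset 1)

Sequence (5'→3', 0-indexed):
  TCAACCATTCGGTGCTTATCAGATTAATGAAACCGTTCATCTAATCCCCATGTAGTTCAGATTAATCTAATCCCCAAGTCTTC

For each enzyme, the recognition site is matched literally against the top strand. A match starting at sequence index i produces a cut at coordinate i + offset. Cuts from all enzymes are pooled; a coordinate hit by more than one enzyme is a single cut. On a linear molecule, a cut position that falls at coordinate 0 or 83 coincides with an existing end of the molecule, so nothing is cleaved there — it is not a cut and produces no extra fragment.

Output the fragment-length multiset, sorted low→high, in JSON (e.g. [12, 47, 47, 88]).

[2,3,8,10,11,11,14,24]

Per-enzyme occurrences:
  YnoV TCCCCA/5: at [44, 70] ⇒ [49, 75]
  VbrX TCAGATT/6: at [18, 56] ⇒ [24, 62]
  IvoX ATCTAA/0: at [38, 64] ⇒ [38, 64]
  ZebVI (ACCCACT, off=0): no sites
  PtaII GTAG/1: at [51] ⇒ [52]

Pooled cuts: [24, 38, 49, 52, 62, 64, 75]

Fragments:
  [0,24): 24 bp
  [24,38): 14 bp
  [38,49): 11 bp
  [49,52): 3 bp
  [52,62): 10 bp
  [62,64): 2 bp
  [64,75): 11 bp
  [75,83): 8 bp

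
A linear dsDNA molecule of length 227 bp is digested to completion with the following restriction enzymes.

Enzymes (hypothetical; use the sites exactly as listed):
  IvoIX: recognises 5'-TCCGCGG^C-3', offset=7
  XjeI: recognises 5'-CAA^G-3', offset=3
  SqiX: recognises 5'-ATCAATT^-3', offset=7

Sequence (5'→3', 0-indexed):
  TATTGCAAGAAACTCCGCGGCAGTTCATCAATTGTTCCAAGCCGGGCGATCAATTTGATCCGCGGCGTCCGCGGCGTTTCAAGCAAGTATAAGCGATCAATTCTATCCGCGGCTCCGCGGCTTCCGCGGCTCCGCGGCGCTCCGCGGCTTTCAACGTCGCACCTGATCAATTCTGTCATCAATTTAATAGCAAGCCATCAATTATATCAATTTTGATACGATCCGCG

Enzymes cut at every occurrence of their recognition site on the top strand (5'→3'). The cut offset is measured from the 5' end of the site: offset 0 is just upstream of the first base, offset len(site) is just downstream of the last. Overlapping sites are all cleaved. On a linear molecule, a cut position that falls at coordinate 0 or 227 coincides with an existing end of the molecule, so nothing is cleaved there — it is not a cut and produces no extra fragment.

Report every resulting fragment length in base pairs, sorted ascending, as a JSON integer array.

[4,7,8,8,8,8,9,9,9,9,10,10,10,10,12,12,13,15,15,16,25]

Scan for sites:
  IvoIX (TCCGCGGC, off=7): starts [13, 58, 67, 105, 113, 122, 130, 140] → cuts [20, 65, 74, 112, 120, 129, 137, 147]
  XjeI (CAAG, off=3): starts [5, 37, 79, 83, 190] → cuts [8, 40, 82, 86, 193]
  SqiX (ATCAATT, off=7): starts [26, 48, 95, 165, 177, 196, 205] → cuts [33, 55, 102, 172, 184, 203, 212]

All cut coordinates (distinct, sorted): [8, 20, 33, 40, 55, 65, 74, 82, 86, 102, 112, 120, 129, 137, 147, 172, 184, 193, 203, 212]

Fragments:
  [0,8): 8 bp
  [8,20): 12 bp
  [20,33): 13 bp
  [33,40): 7 bp
  [40,55): 15 bp
  [55,65): 10 bp
  [65,74): 9 bp
  [74,82): 8 bp
  [82,86): 4 bp
  [86,102): 16 bp
  [102,112): 10 bp
  [112,120): 8 bp
  [120,129): 9 bp
  [129,137): 8 bp
  [137,147): 10 bp
  [147,172): 25 bp
  [172,184): 12 bp
  [184,193): 9 bp
  [193,203): 10 bp
  [203,212): 9 bp
  [212,227): 15 bp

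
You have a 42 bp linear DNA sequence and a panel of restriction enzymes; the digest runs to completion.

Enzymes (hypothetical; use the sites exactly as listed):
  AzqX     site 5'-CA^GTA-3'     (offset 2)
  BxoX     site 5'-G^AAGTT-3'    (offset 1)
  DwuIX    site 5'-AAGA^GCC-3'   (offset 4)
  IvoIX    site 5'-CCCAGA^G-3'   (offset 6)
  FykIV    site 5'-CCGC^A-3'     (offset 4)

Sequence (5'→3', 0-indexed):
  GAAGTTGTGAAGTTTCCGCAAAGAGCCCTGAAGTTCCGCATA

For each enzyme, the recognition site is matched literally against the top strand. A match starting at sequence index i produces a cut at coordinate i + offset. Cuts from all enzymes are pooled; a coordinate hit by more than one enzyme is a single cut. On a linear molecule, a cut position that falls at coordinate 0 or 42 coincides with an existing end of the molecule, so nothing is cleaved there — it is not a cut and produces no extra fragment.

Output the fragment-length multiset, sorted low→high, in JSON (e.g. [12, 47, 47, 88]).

[1,3,5,6,8,9,10]

Site scan:
  AzqX (CAGTA, off=2): no sites
  BxoX (GAAGTT, off=1): starts [0, 8, 29] → cuts [1, 9, 30]
  DwuIX (AAGAGCC, off=4): starts [20] → cuts [24]
  IvoIX (CCCAGAG, off=6): no sites
  FykIV (CCGCA, off=4): starts [15, 35] → cuts [19, 39]

Pooled cuts: [1, 9, 19, 24, 30, 39]

Fragments:
  [0,1): 1 bp
  [1,9): 8 bp
  [9,19): 10 bp
  [19,24): 5 bp
  [24,30): 6 bp
  [30,39): 9 bp
  [39,42): 3 bp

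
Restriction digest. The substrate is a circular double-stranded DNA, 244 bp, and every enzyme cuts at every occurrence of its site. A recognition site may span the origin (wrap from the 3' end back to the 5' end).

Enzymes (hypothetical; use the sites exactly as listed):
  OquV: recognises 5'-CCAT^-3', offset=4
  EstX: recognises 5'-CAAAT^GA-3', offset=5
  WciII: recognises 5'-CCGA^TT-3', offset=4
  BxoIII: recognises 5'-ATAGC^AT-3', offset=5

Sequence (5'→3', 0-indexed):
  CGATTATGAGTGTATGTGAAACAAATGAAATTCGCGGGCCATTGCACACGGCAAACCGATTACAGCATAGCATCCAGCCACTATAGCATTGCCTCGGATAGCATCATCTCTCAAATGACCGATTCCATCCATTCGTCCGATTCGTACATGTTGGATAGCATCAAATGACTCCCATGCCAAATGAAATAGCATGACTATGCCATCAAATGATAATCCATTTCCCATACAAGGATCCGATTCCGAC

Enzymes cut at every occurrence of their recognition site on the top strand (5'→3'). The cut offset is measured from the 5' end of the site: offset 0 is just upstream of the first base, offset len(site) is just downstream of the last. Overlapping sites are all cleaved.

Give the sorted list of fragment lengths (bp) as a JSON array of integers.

Per-enzyme occurrences:
  OquV CCAT/4: at [38, 124, 128, 171, 199, 214, 221] ⇒ [42, 128, 132, 175, 203, 218, 225]
  EstX CAAATGA/5: at [21, 111, 161, 177, 203] ⇒ [26, 116, 166, 182, 208]
  WciII CCGATT/4: at [55, 118, 136, 233, 243] ⇒ [3, 59, 122, 140, 237]
  BxoIII ATAGCAT/5: at [66, 82, 97, 154, 185] ⇒ [71, 87, 102, 159, 190]

All cut coordinates (distinct, sorted): [3, 26, 42, 59, 71, 87, 102, 116, 122, 128, 132, 140, 159, 166, 175, 182, 190, 203, 208, 218, 225, 237]

Fragments:
  3→26: 23 bp
  26→42: 16 bp
  42→59: 17 bp
  59→71: 12 bp
  71→87: 16 bp
  87→102: 15 bp
  102→116: 14 bp
  116→122: 6 bp
  122→128: 6 bp
  128→132: 4 bp
  132→140: 8 bp
  140→159: 19 bp
  159→166: 7 bp
  166→175: 9 bp
  175→182: 7 bp
  182→190: 8 bp
  190→203: 13 bp
  203→208: 5 bp
  208→218: 10 bp
  218→225: 7 bp
  225→237: 12 bp
  237→3 (wrap): 244-237+3 = 10 bp

[4,5,6,6,7,7,7,8,8,9,10,10,12,12,13,14,15,16,16,17,19,23]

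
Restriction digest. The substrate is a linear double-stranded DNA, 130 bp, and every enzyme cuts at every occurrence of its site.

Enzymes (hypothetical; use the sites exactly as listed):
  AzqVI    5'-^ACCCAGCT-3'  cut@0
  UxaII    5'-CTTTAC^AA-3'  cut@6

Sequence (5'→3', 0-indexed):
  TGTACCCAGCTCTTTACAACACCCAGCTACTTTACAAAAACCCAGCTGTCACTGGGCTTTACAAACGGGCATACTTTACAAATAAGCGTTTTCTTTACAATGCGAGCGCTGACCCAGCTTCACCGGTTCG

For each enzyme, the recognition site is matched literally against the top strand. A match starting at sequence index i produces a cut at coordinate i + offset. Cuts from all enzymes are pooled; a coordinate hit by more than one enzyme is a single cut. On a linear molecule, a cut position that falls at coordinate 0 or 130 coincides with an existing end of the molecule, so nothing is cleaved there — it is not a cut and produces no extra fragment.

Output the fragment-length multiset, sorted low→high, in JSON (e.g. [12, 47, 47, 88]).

[3,3,4,13,14,15,17,19,19,23]

Per-enzyme occurrences:
  AzqVI ACCCAGCT/0: at [3, 20, 39, 111] ⇒ [3, 20, 39, 111]
  UxaII CTTTACAA/6: at [11, 29, 56, 73, 92] ⇒ [17, 35, 62, 79, 98]

Pooled cuts: [3, 17, 20, 35, 39, 62, 79, 98, 111]

Fragment lengths:
  [0,3): 3 bp
  [3,17): 14 bp
  [17,20): 3 bp
  [20,35): 15 bp
  [35,39): 4 bp
  [39,62): 23 bp
  [62,79): 17 bp
  [79,98): 19 bp
  [98,111): 13 bp
  [111,130): 19 bp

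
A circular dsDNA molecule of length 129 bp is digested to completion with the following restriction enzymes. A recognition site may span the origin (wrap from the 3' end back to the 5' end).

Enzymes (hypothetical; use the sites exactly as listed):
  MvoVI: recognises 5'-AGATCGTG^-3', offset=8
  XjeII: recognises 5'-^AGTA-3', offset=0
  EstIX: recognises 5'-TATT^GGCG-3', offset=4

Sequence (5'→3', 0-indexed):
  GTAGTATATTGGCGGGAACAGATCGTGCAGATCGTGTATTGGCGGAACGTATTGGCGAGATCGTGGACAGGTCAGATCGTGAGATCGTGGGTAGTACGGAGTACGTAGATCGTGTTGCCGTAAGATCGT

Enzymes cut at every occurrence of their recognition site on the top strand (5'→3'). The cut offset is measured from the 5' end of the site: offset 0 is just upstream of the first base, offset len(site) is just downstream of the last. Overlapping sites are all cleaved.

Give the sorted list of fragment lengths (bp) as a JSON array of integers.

Per-enzyme occurrences:
  MvoVI (AGATCGTG, off=8): starts [19, 28, 57, 73, 81, 106, 122] → cuts [1, 27, 36, 65, 81, 89, 114]
  XjeII (AGTA, off=0): starts [2, 92, 99] → cuts [2, 92, 99]
  EstIX (TATTGGCG, off=4): starts [6, 36, 49] → cuts [10, 40, 53]

All cut coordinates (distinct, sorted): [1, 2, 10, 27, 36, 40, 53, 65, 81, 89, 92, 99, 114]

Fragment lengths:
  1→2: 1 bp
  2→10: 8 bp
  10→27: 17 bp
  27→36: 9 bp
  36→40: 4 bp
  40→53: 13 bp
  53→65: 12 bp
  65→81: 16 bp
  81→89: 8 bp
  89→92: 3 bp
  92→99: 7 bp
  99→114: 15 bp
  114→1 (wrap): 129-114+1 = 16 bp

[1,3,4,7,8,8,9,12,13,15,16,16,17]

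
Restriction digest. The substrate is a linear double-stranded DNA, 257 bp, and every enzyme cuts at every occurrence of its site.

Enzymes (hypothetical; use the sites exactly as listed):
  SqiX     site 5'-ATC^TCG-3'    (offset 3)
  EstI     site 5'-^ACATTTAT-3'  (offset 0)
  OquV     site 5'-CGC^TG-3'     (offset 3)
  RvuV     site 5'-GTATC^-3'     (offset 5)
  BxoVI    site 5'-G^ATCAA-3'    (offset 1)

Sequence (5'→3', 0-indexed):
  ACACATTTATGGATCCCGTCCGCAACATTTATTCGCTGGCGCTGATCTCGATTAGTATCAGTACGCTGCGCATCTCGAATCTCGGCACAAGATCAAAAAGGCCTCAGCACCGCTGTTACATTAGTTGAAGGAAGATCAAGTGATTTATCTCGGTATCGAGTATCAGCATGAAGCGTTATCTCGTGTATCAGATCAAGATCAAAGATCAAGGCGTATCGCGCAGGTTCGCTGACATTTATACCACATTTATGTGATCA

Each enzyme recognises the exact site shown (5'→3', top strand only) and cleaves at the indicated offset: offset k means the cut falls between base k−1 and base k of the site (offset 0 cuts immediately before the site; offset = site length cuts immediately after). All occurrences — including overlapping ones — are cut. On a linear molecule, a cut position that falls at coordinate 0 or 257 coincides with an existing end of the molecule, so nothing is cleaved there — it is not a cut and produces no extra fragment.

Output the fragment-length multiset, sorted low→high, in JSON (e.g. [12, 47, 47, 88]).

Scan for sites:
  SqiX (ATCTCG, off=3): starts [44, 71, 78, 146, 177] → cuts [47, 74, 81, 149, 180]
  EstI (ACATTTAT, off=0): starts [2, 24, 231, 242] → cuts [2, 24, 231, 242]
  OquV (CGCTG, off=3): starts [33, 39, 63, 110, 226] → cuts [36, 42, 66, 113, 229]
  RvuV (GTATC, off=5): starts [54, 152, 159, 184, 212] → cuts [59, 157, 164, 189, 217]
  BxoVI (GATCAA, off=1): starts [90, 133, 190, 196, 203] → cuts [91, 134, 191, 197, 204]

Pooled cuts: [2, 24, 36, 42, 47, 59, 66, 74, 81, 91, 113, 134, 149, 157, 164, 180, 189, 191, 197, 204, 217, 229, 231, 242]

Fragments:
  [0,2): 2 bp
  [2,24): 22 bp
  [24,36): 12 bp
  [36,42): 6 bp
  [42,47): 5 bp
  [47,59): 12 bp
  [59,66): 7 bp
  [66,74): 8 bp
  [74,81): 7 bp
  [81,91): 10 bp
  [91,113): 22 bp
  [113,134): 21 bp
  [134,149): 15 bp
  [149,157): 8 bp
  [157,164): 7 bp
  [164,180): 16 bp
  [180,189): 9 bp
  [189,191): 2 bp
  [191,197): 6 bp
  [197,204): 7 bp
  [204,217): 13 bp
  [217,229): 12 bp
  [229,231): 2 bp
  [231,242): 11 bp
  [242,257): 15 bp

[2,2,2,5,6,6,7,7,7,7,8,8,9,10,11,12,12,12,13,15,15,16,21,22,22]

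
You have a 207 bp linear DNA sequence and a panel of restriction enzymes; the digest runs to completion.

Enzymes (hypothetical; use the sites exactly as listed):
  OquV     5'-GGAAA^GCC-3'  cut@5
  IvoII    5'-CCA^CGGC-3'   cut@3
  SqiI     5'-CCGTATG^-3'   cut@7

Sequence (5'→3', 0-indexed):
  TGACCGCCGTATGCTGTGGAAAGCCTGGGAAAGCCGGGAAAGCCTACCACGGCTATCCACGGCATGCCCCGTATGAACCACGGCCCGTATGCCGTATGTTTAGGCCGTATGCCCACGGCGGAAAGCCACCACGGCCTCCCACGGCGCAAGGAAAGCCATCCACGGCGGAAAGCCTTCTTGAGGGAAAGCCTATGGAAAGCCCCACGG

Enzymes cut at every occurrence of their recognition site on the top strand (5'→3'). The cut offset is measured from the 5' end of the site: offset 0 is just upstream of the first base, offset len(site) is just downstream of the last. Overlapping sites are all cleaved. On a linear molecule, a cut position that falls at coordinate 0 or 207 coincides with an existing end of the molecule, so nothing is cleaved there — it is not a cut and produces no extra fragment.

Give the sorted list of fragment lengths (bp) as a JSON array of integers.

[4,5,7,7,8,8,9,9,9,9,9,10,10,10,11,11,13,13,13,16,16]

Scan for sites:
  OquV (GGAAAGCC, off=5): starts [17, 27, 36, 119, 149, 166, 182, 193] → cuts [22, 32, 41, 124, 154, 171, 187, 198]
  IvoII (CCACGGC, off=3): starts [46, 56, 77, 112, 128, 138, 159] → cuts [49, 59, 80, 115, 131, 141, 162]
  SqiI (CCGTATG, off=7): starts [6, 68, 84, 91, 104] → cuts [13, 75, 91, 98, 111]

All cut coordinates (distinct, sorted): [13, 22, 32, 41, 49, 59, 75, 80, 91, 98, 111, 115, 124, 131, 141, 154, 162, 171, 187, 198]

Fragments:
  [0,13): 13 bp
  [13,22): 9 bp
  [22,32): 10 bp
  [32,41): 9 bp
  [41,49): 8 bp
  [49,59): 10 bp
  [59,75): 16 bp
  [75,80): 5 bp
  [80,91): 11 bp
  [91,98): 7 bp
  [98,111): 13 bp
  [111,115): 4 bp
  [115,124): 9 bp
  [124,131): 7 bp
  [131,141): 10 bp
  [141,154): 13 bp
  [154,162): 8 bp
  [162,171): 9 bp
  [171,187): 16 bp
  [187,198): 11 bp
  [198,207): 9 bp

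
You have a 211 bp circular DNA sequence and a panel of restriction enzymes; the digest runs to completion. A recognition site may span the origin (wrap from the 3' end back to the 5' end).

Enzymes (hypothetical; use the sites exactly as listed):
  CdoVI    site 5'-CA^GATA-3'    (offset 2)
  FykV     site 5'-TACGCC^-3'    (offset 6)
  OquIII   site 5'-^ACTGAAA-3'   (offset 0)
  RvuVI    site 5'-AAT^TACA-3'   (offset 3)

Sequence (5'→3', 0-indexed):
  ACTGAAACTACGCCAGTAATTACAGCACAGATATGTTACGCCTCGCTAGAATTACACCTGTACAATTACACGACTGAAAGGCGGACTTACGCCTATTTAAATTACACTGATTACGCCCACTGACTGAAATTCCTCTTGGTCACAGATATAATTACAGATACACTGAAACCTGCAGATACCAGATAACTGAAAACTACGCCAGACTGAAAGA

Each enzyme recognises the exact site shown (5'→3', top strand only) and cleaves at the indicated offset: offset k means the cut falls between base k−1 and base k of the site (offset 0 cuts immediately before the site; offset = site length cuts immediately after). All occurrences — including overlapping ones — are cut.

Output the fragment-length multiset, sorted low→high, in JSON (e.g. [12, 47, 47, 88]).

Per-enzyme occurrences:
  CdoVI (CAGATA, off=2): starts [27, 142, 154, 172, 179] → cuts [29, 144, 156, 174, 181]
  FykV (TACGCC, off=6): starts [8, 36, 87, 111, 194] → cuts [14, 42, 93, 117, 200]
  OquIII (ACTGAAA, off=0): starts [0, 72, 122, 161, 185, 202] → cuts [0, 72, 122, 161, 185, 202]
  RvuVI (AATTACA, off=3): starts [17, 49, 63, 99, 149] → cuts [20, 52, 66, 102, 152]

Pooled cuts: [0, 14, 20, 29, 42, 52, 66, 72, 93, 102, 117, 122, 144, 152, 156, 161, 174, 181, 185, 200, 202]

Fragment lengths:
  0→14: 14 bp
  14→20: 6 bp
  20→29: 9 bp
  29→42: 13 bp
  42→52: 10 bp
  52→66: 14 bp
  66→72: 6 bp
  72→93: 21 bp
  93→102: 9 bp
  102→117: 15 bp
  117→122: 5 bp
  122→144: 22 bp
  144→152: 8 bp
  152→156: 4 bp
  156→161: 5 bp
  161→174: 13 bp
  174→181: 7 bp
  181→185: 4 bp
  185→200: 15 bp
  200→202: 2 bp
  202→0 (wrap): 211-202+0 = 9 bp

[2,4,4,5,5,6,6,7,8,9,9,9,10,13,13,14,14,15,15,21,22]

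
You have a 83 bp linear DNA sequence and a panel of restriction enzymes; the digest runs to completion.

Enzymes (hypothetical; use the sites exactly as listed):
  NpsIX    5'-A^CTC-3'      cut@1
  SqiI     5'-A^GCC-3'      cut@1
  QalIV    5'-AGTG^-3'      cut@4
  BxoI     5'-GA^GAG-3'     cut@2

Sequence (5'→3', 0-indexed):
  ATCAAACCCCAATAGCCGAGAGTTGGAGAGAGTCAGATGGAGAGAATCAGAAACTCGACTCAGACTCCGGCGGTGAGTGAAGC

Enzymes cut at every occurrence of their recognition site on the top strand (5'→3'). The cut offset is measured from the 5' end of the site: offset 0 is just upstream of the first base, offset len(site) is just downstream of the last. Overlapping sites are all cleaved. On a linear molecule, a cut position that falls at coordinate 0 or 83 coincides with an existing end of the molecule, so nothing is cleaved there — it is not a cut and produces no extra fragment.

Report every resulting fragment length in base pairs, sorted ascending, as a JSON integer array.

[2,4,5,5,6,8,12,12,14,15]

Scan for sites:
  NpsIX (ACTC, off=1): starts [52, 57, 63] → cuts [53, 58, 64]
  SqiI (AGCC, off=1): starts [13] → cuts [14]
  QalIV (AGTG, off=4): starts [75] → cuts [79]
  BxoI (GAGAG, off=2): starts [17, 25, 27, 39] → cuts [19, 27, 29, 41]

Pooled cuts: [14, 19, 27, 29, 41, 53, 58, 64, 79]

Fragment lengths:
  [0,14): 14 bp
  [14,19): 5 bp
  [19,27): 8 bp
  [27,29): 2 bp
  [29,41): 12 bp
  [41,53): 12 bp
  [53,58): 5 bp
  [58,64): 6 bp
  [64,79): 15 bp
  [79,83): 4 bp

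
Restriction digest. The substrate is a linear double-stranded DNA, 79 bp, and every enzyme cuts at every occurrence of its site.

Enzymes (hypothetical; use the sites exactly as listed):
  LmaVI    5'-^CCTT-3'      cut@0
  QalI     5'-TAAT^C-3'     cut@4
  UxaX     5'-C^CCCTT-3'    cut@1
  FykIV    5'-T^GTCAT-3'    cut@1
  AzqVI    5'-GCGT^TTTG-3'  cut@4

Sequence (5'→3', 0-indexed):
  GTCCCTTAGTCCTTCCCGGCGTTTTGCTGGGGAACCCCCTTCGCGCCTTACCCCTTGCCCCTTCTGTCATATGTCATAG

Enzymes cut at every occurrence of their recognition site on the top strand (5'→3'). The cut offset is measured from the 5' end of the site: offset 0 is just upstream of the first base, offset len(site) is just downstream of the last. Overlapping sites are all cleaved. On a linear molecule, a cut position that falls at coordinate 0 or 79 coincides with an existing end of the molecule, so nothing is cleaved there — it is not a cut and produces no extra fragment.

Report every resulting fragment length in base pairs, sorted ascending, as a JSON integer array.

[1,1,1,3,6,6,6,7,7,7,8,12,14]

Scan for sites:
  LmaVI (CCTT, off=0): starts [3, 10, 37, 45, 52, 59] → cuts [3, 10, 37, 45, 52, 59]
  QalI (TAATC, off=4): no sites
  UxaX (CCCCTT, off=1): starts [35, 50, 57] → cuts [36, 51, 58]
  FykIV (TGTCAT, off=1): starts [64, 71] → cuts [65, 72]
  AzqVI (GCGTTTTG, off=4): starts [18] → cuts [22]

All cut coordinates (distinct, sorted): [3, 10, 22, 36, 37, 45, 51, 52, 58, 59, 65, 72]

Fragment lengths:
  [0,3): 3 bp
  [3,10): 7 bp
  [10,22): 12 bp
  [22,36): 14 bp
  [36,37): 1 bp
  [37,45): 8 bp
  [45,51): 6 bp
  [51,52): 1 bp
  [52,58): 6 bp
  [58,59): 1 bp
  [59,65): 6 bp
  [65,72): 7 bp
  [72,79): 7 bp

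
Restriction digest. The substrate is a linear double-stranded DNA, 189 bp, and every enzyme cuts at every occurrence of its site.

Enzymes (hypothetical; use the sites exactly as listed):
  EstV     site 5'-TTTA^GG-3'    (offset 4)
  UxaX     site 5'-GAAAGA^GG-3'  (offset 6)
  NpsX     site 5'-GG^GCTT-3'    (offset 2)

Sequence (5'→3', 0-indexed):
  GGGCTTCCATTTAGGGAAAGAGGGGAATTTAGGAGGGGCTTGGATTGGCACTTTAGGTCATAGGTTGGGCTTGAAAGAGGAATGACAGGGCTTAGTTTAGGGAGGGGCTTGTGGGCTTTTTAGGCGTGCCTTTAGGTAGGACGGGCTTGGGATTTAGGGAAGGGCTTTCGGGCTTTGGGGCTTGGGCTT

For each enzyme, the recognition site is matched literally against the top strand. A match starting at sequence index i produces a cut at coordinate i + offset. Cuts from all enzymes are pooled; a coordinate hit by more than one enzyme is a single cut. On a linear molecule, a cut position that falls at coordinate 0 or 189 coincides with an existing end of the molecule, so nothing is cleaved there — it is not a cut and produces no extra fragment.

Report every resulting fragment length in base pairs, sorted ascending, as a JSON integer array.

Scan for sites:
  EstV (TTTAGG, off=4): starts [9, 27, 51, 95, 118, 130, 152] → cuts [13, 31, 55, 99, 122, 134, 156]
  UxaX (GAAAGAGG, off=6): starts [15, 72] → cuts [21, 78]
  NpsX (GGGCTT, off=2): starts [0, 35, 66, 87, 104, 112, 142, 161, 169, 177, 183] → cuts [2, 37, 68, 89, 106, 114, 144, 163, 171, 179, 185]

Pooled cuts: [2, 13, 21, 31, 37, 55, 68, 78, 89, 99, 106, 114, 122, 134, 144, 156, 163, 171, 179, 185]

Fragments:
  [0,2): 2 bp
  [2,13): 11 bp
  [13,21): 8 bp
  [21,31): 10 bp
  [31,37): 6 bp
  [37,55): 18 bp
  [55,68): 13 bp
  [68,78): 10 bp
  [78,89): 11 bp
  [89,99): 10 bp
  [99,106): 7 bp
  [106,114): 8 bp
  [114,122): 8 bp
  [122,134): 12 bp
  [134,144): 10 bp
  [144,156): 12 bp
  [156,163): 7 bp
  [163,171): 8 bp
  [171,179): 8 bp
  [179,185): 6 bp
  [185,189): 4 bp

[2,4,6,6,7,7,8,8,8,8,8,10,10,10,10,11,11,12,12,13,18]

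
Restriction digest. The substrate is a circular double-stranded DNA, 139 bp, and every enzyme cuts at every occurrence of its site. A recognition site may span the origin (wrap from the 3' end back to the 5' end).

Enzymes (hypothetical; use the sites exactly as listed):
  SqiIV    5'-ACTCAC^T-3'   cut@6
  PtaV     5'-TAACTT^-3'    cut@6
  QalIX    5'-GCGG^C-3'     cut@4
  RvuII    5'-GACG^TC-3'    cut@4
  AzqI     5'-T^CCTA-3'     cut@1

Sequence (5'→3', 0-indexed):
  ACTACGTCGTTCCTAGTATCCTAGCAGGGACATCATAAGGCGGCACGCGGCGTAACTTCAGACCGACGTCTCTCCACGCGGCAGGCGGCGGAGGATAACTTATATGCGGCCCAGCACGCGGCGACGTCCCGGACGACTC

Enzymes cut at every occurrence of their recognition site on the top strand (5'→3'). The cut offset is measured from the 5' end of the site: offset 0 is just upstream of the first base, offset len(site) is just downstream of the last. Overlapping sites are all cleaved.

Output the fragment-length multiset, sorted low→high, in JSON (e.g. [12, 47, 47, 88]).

Site scan:
  SqiIV (ACTCACT, off=6): starts [135] → cuts [2]
  PtaV (TAACTT, off=6): starts [52, 95] → cuts [58, 101]
  QalIX (GCGGC, off=4): starts [39, 46, 77, 84, 105, 117] → cuts [43, 50, 81, 88, 109, 121]
  RvuII (GACGTC, off=4): starts [64, 122] → cuts [68, 126]
  AzqI (TCCTA, off=1): starts [10, 18] → cuts [11, 19]

All cut coordinates (distinct, sorted): [2, 11, 19, 43, 50, 58, 68, 81, 88, 101, 109, 121, 126]

Fragments:
  2→11: 9 bp
  11→19: 8 bp
  19→43: 24 bp
  43→50: 7 bp
  50→58: 8 bp
  58→68: 10 bp
  68→81: 13 bp
  81→88: 7 bp
  88→101: 13 bp
  101→109: 8 bp
  109→121: 12 bp
  121→126: 5 bp
  126→2 (wrap): 139-126+2 = 15 bp

[5,7,7,8,8,8,9,10,12,13,13,15,24]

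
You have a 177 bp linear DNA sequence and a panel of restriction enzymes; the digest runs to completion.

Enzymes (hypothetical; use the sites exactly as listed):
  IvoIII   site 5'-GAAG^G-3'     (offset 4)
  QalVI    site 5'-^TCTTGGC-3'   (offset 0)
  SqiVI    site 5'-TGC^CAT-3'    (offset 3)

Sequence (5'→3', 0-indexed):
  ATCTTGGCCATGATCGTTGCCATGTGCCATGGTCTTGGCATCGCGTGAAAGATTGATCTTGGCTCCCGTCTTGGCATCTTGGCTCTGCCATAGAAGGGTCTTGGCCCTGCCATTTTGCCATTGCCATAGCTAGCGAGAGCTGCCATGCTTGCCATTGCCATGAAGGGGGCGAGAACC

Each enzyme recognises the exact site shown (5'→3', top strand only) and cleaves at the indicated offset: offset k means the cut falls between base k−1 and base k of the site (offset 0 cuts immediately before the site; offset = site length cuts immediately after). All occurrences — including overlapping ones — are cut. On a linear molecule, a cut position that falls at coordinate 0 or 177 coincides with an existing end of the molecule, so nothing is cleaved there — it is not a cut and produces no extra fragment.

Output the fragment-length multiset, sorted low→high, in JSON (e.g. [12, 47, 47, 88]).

[1,2,5,6,6,7,7,8,8,8,9,12,12,12,12,19,19,24]

Per-enzyme occurrences:
  IvoIII GAAGG/4: at [92, 161] ⇒ [96, 165]
  QalVI TCTTGGC/0: at [1, 32, 56, 68, 76, 98] ⇒ [1, 32, 56, 68, 76, 98]
  SqiVI TGCCAT/3: at [17, 24, 85, 107, 115, 121, 140, 149, 155] ⇒ [20, 27, 88, 110, 118, 124, 143, 152, 158]

All cut coordinates (distinct, sorted): [1, 20, 27, 32, 56, 68, 76, 88, 96, 98, 110, 118, 124, 143, 152, 158, 165]

Fragments:
  [0,1): 1 bp
  [1,20): 19 bp
  [20,27): 7 bp
  [27,32): 5 bp
  [32,56): 24 bp
  [56,68): 12 bp
  [68,76): 8 bp
  [76,88): 12 bp
  [88,96): 8 bp
  [96,98): 2 bp
  [98,110): 12 bp
  [110,118): 8 bp
  [118,124): 6 bp
  [124,143): 19 bp
  [143,152): 9 bp
  [152,158): 6 bp
  [158,165): 7 bp
  [165,177): 12 bp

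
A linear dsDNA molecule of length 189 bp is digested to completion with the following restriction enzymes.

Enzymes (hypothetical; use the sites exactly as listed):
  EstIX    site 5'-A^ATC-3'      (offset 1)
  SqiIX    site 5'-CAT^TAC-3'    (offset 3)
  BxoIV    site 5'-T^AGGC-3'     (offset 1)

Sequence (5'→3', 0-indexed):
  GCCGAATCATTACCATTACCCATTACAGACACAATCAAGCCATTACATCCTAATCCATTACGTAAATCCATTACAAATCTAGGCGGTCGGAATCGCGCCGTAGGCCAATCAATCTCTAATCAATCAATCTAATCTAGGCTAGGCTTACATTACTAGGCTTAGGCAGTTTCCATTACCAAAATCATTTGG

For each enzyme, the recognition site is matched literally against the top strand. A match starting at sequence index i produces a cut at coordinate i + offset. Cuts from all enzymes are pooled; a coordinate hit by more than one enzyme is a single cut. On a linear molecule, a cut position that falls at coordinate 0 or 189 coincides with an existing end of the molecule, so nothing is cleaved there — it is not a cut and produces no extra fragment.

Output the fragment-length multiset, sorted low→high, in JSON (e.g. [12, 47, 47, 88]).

Scan for sites:
  EstIX (AATC, off=1): starts [4, 32, 51, 64, 75, 90, 106, 110, 117, 121, 125, 130, 179] → cuts [5, 33, 52, 65, 76, 91, 107, 111, 118, 122, 126, 131, 180]
  SqiIX (CATTAC, off=3): starts [7, 13, 20, 40, 55, 68, 147, 170] → cuts [10, 16, 23, 43, 58, 71, 150, 173]
  BxoIV (TAGGC, off=1): starts [79, 100, 134, 139, 153, 159] → cuts [80, 101, 135, 140, 154, 160]

All cut coordinates (distinct, sorted): [5, 10, 16, 23, 33, 43, 52, 58, 65, 71, 76, 80, 91, 101, 107, 111, 118, 122, 126, 131, 135, 140, 150, 154, 160, 173, 180]

Fragment lengths:
  [0,5): 5 bp
  [5,10): 5 bp
  [10,16): 6 bp
  [16,23): 7 bp
  [23,33): 10 bp
  [33,43): 10 bp
  [43,52): 9 bp
  [52,58): 6 bp
  [58,65): 7 bp
  [65,71): 6 bp
  [71,76): 5 bp
  [76,80): 4 bp
  [80,91): 11 bp
  [91,101): 10 bp
  [101,107): 6 bp
  [107,111): 4 bp
  [111,118): 7 bp
  [118,122): 4 bp
  [122,126): 4 bp
  [126,131): 5 bp
  [131,135): 4 bp
  [135,140): 5 bp
  [140,150): 10 bp
  [150,154): 4 bp
  [154,160): 6 bp
  [160,173): 13 bp
  [173,180): 7 bp
  [180,189): 9 bp

[4,4,4,4,4,4,5,5,5,5,5,6,6,6,6,6,7,7,7,7,9,9,10,10,10,10,11,13]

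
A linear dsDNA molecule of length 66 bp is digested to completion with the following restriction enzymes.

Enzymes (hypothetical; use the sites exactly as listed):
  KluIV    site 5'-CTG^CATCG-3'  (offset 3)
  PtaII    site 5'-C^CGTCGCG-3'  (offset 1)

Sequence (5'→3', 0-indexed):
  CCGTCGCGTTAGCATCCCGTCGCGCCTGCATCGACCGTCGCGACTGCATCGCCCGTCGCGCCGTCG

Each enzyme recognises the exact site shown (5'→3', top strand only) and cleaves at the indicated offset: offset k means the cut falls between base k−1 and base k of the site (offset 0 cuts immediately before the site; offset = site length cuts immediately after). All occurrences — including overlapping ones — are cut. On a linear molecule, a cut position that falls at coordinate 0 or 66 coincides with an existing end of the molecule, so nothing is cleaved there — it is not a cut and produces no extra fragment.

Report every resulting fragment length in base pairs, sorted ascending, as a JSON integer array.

Site scan:
  KluIV (CTGCATCG, off=3): starts [25, 43] → cuts [28, 46]
  PtaII (CCGTCGCG, off=1): starts [0, 16, 34, 52] → cuts [1, 17, 35, 53]

Pooled cuts: [1, 17, 28, 35, 46, 53]

Fragments:
  [0,1): 1 bp
  [1,17): 16 bp
  [17,28): 11 bp
  [28,35): 7 bp
  [35,46): 11 bp
  [46,53): 7 bp
  [53,66): 13 bp

[1,7,7,11,11,13,16]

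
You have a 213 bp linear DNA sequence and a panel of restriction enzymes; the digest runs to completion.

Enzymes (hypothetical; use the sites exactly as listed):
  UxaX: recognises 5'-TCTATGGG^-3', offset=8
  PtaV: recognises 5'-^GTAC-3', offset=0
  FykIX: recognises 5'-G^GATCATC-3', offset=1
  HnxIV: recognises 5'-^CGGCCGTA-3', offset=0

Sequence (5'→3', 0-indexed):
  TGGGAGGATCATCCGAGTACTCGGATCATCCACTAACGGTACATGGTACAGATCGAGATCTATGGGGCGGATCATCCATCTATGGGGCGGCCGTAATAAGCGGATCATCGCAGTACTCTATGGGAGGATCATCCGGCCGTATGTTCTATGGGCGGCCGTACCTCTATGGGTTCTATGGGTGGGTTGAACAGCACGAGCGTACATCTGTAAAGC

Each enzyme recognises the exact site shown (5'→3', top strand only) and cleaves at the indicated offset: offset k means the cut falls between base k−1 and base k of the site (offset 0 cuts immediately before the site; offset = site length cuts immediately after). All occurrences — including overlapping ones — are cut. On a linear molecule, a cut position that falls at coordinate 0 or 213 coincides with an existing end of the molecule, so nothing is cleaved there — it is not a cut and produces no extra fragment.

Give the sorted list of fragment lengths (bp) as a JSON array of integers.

Per-enzyme occurrences:
  UxaX (TCTATGGG, off=8): starts [58, 78, 116, 144, 162, 171] → cuts [66, 86, 124, 152, 170, 179]
  PtaV (GTAC, off=0): starts [16, 38, 45, 112, 157, 198] → cuts [16, 38, 45, 112, 157, 198]
  FykIX (GGATCATC, off=1): starts [5, 22, 68, 101, 125] → cuts [6, 23, 69, 102, 126]
  HnxIV (CGGCCGTA, off=0): starts [87, 133, 152] → cuts [87, 133, 152]

Pooled cuts: [6, 16, 23, 38, 45, 66, 69, 86, 87, 102, 112, 124, 126, 133, 152, 157, 170, 179, 198]

Fragments:
  [0,6): 6 bp
  [6,16): 10 bp
  [16,23): 7 bp
  [23,38): 15 bp
  [38,45): 7 bp
  [45,66): 21 bp
  [66,69): 3 bp
  [69,86): 17 bp
  [86,87): 1 bp
  [87,102): 15 bp
  [102,112): 10 bp
  [112,124): 12 bp
  [124,126): 2 bp
  [126,133): 7 bp
  [133,152): 19 bp
  [152,157): 5 bp
  [157,170): 13 bp
  [170,179): 9 bp
  [179,198): 19 bp
  [198,213): 15 bp

[1,2,3,5,6,7,7,7,9,10,10,12,13,15,15,15,17,19,19,21]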